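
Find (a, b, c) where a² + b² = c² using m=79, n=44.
(4305, 6952, 8177)

Euclid's formula: a = m² - n², b = 2mn, c = m² + n²
m = 79, n = 44
a = 79² - 44² = 6241 - 1936 = 4305
b = 2 × 79 × 44 = 6952
c = 79² + 44² = 6241 + 1936 = 8177
Verification: 4305² + 6952² = 18533025 + 48330304 = 66863329 = 8177² ✓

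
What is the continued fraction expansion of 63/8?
[7; 1, 7]

Euclidean algorithm steps:
63 = 7 × 8 + 7
8 = 1 × 7 + 1
7 = 7 × 1 + 0
Continued fraction: [7; 1, 7]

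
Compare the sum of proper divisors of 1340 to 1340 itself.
abundant

Proper divisors of 1340: sum = 1 + 2 + 4 + 5 + 10 + 20 + 67 + 134 + 268 + 335 + 670 = 1516
Since 1516 > 1340, 1340 is abundant.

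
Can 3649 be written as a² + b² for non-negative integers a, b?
7² + 60² (a=7, b=60)

Factorization: 3649 = 41 × 89
By Fermat: n is sum of two squares iff every prime p ≡ 3 (mod 4) appears to even power.
All primes ≡ 3 (mod 4) appear to even power.
Search a = 0, 1, 2, … for 3649 - a² a perfect square: first hit at a = 7: 3649 - 49 = 3600 = 60².
3649 = 7² + 60² = 49 + 3600 ✓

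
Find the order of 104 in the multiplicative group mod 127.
63

127 is prime, so ord(104) divides φ(127) = 126.
Divisors of 126: 1, 2, 3, 6, 7, 9, 14, 18, 21, 42, 63, 126.
Repeated squaring: 104^1 ≡ 104, 104^2 ≡ 21, 104^4 ≡ 60, 104^8 ≡ 44, 104^16 ≡ 31, 104^32 ≡ 72, 104^64 ≡ 104 (mod 127).
Test 104^d mod 127 for each divisor d in increasing order:
104^1 ≡ 104
104^2 ≡ 21
104^3 = 104^2·104^1 ≡ 25
104^6 = 104^4·104^2 ≡ 117
104^7 = 104^4·104^2·104^1 ≡ 103
104^9 = 104^8·104^1 ≡ 4
104^14 = 104^8·104^4·104^2 ≡ 68
104^18 = 104^16·104^2 ≡ 16
104^21 = 104^16·104^4·104^1 ≡ 19
104^42 = 104^32·104^8·104^2 ≡ 107
104^63 = 104^32·104^16·104^8·104^4·104^2·104^1 ≡ 1  ← first divisor giving 1
The order is 63.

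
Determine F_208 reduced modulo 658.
329

Matrix identity: Q^n = [[F_(n+1), F_n], [F_n, F_(n-1)]] with Q = [[1,1],[1,0]].
n = 208 = 11010000₂. Square-and-multiply, entries mod 658:
Q^1 = [[1,1],[1,0]]
Q^3 = (Q^1)²·Q = [[3,2],[2,1]]
Q^6 = (Q^3)² = [[13,8],[8,5]]
Q^13 = (Q^6)²·Q = [[377,233],[233,144]]
Q^26 = (Q^13)² = [[334,321],[321,13]]
Q^52 = (Q^26)² = [[89,185],[185,562]]
Q^104 = (Q^52)² = [[34,21],[21,13]]
Q^208 = (Q^104)² = [[281,329],[329,610]]
F_208 mod 658 = Q^208[0][1] = 329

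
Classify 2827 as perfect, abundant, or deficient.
deficient

Proper divisors of 2827: sum = 1 + 11 + 257 = 269
Since 269 < 2827, 2827 is deficient.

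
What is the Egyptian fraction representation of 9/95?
1/11 + 1/262 + 1/91264 + 1/12493585280

Greedy algorithm:
9/95: ceiling(95/9) = 11, use 1/11
4/1045: ceiling(1045/4) = 262, use 1/262
3/273790: ceiling(273790/3) = 91264, use 1/91264
1/12493585280: ceiling(12493585280/1) = 12493585280, use 1/12493585280
Result: 9/95 = 1/11 + 1/262 + 1/91264 + 1/12493585280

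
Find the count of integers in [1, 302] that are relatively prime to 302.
150

302 = 2 × 151
φ(n) = n × ∏(1 - 1/p) for each prime p dividing n
φ(302) = 302 × (1 - 1/2) × (1 - 1/151) = 150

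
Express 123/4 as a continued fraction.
[30; 1, 3]

Euclidean algorithm steps:
123 = 30 × 4 + 3
4 = 1 × 3 + 1
3 = 3 × 1 + 0
Continued fraction: [30; 1, 3]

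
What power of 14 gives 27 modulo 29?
27

Baby-step giant-step with step n = ⌈√29⌉ = 6.
Baby steps 14^j mod 29 (j:value) for j=0..5: 0:1, 1:14, 2:22, 3:18, 4:20, 5:19.
Giant-step multiplier: 14^(-6) ≡ 14^(28-6) = 14^22 ≡ 6 (mod 29).
Giant steps γ_i = 27·6^i mod 29: γ_0=27, γ_1=17, γ_2=15, γ_3=3, γ_4=18 (in table at j=3).
x = i·n + j = 4·6 + 3 = 27.
Check: 14^27 ≡ 27 (mod 29).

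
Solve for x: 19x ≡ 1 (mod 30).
19

gcd(19, 30) = 1, so the inverse exists.
Extended Euclidean algorithm on (30, 19):
30 = 1 × 19 + 11  ⟹  11 = (1)·30 + (-1)·19
19 = 1 × 11 + 8  ⟹  8 = (-1)·30 + (2)·19
11 = 1 × 8 + 3  ⟹  3 = (2)·30 + (-3)·19
8 = 2 × 3 + 2  ⟹  2 = (-5)·30 + (8)·19
3 = 1 × 2 + 1  ⟹  1 = (7)·30 + (-11)·19
So (-11)·19 ≡ 1 (mod 30), i.e. 19^(-1) ≡ -11 ≡ 19 (mod 30).
Check: 19 × 19 = 361 ≡ 1 (mod 30)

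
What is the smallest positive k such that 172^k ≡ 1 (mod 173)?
2

173 is prime, so ord(172) divides φ(173) = 172.
Divisors of 172: 1, 2, 4, 43, 86, 172.
Repeated squaring: 172^1 ≡ 172, 172^2 ≡ 1, 172^4 ≡ 1, 172^8 ≡ 1, 172^16 ≡ 1, 172^32 ≡ 1, 172^64 ≡ 1, 172^128 ≡ 1 (mod 173).
Test 172^d mod 173 for each divisor d in increasing order:
172^1 ≡ 172
172^2 ≡ 1  ← first divisor giving 1
The order is 2.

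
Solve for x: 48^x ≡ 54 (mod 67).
58

Baby-step giant-step with step n = ⌈√67⌉ = 9.
Baby steps 48^j mod 67 (j:value) for j=0..8: 0:1, 1:48, 2:26, 3:42, 4:6, 5:20, 6:22, 7:51, 8:36.
Giant-step multiplier: 48^(-9) ≡ 48^(66-9) = 48^57 ≡ 43 (mod 67).
Giant steps γ_i = 54·43^i mod 67: γ_0=54, γ_1=44, γ_2=16, γ_3=18, γ_4=37, γ_5=50, γ_6=6 (in table at j=4).
x = i·n + j = 6·9 + 4 = 58.
Check: 48^58 ≡ 54 (mod 67).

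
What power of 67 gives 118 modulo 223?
81

Baby-step giant-step with step n = ⌈√223⌉ = 15.
Baby steps 67^j mod 223 (j:value) for j=0..14: 0:1, 1:67, 2:29, 3:159, 4:172, 5:151, 6:82, 7:142, 8:148, 9:104, 10:55, 11:117, 12:34, 13:48, 14:94.
Giant-step multiplier: 67^(-15) ≡ 67^(222-15) = 67^207 ≡ 95 (mod 223).
Giant steps γ_i = 118·95^i mod 223: γ_0=118, γ_1=60, γ_2=125, γ_3=56, γ_4=191, γ_5=82 (in table at j=6).
x = i·n + j = 5·15 + 6 = 81.
Check: 67^81 ≡ 118 (mod 223).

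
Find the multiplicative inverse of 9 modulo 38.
17

gcd(9, 38) = 1, so the inverse exists.
Extended Euclidean algorithm on (38, 9):
38 = 4 × 9 + 2  ⟹  2 = (1)·38 + (-4)·9
9 = 4 × 2 + 1  ⟹  1 = (-4)·38 + (17)·9
So (17)·9 ≡ 1 (mod 38), i.e. 9^(-1) ≡ 17 (mod 38).
Check: 9 × 17 = 153 ≡ 1 (mod 38)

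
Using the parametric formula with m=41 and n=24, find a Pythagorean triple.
(1105, 1968, 2257)

Euclid's formula: a = m² - n², b = 2mn, c = m² + n²
m = 41, n = 24
a = 41² - 24² = 1681 - 576 = 1105
b = 2 × 41 × 24 = 1968
c = 41² + 24² = 1681 + 576 = 2257
Verification: 1105² + 1968² = 1221025 + 3873024 = 5094049 = 2257² ✓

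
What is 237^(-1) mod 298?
127

gcd(237, 298) = 1, so the inverse exists.
Extended Euclidean algorithm on (298, 237):
298 = 1 × 237 + 61  ⟹  61 = (1)·298 + (-1)·237
237 = 3 × 61 + 54  ⟹  54 = (-3)·298 + (4)·237
61 = 1 × 54 + 7  ⟹  7 = (4)·298 + (-5)·237
54 = 7 × 7 + 5  ⟹  5 = (-31)·298 + (39)·237
7 = 1 × 5 + 2  ⟹  2 = (35)·298 + (-44)·237
5 = 2 × 2 + 1  ⟹  1 = (-101)·298 + (127)·237
So (127)·237 ≡ 1 (mod 298), i.e. 237^(-1) ≡ 127 (mod 298).
Check: 237 × 127 = 30099 ≡ 1 (mod 298)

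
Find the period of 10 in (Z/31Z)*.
15

31 is prime, so ord(10) divides φ(31) = 30.
Divisors of 30: 1, 2, 3, 5, 6, 10, 15, 30.
Repeated squaring: 10^1 ≡ 10, 10^2 ≡ 7, 10^4 ≡ 18, 10^8 ≡ 14, 10^16 ≡ 10 (mod 31).
Test 10^d mod 31 for each divisor d in increasing order:
10^1 ≡ 10
10^2 ≡ 7
10^3 = 10^2·10^1 ≡ 8
10^5 = 10^4·10^1 ≡ 25
10^6 = 10^4·10^2 ≡ 2
10^10 = 10^8·10^2 ≡ 5
10^15 = 10^8·10^4·10^2·10^1 ≡ 1  ← first divisor giving 1
The order is 15.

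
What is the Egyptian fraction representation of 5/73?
1/15 + 1/548 + 1/600060

Greedy algorithm:
5/73: ceiling(73/5) = 15, use 1/15
2/1095: ceiling(1095/2) = 548, use 1/548
1/600060: ceiling(600060/1) = 600060, use 1/600060
Result: 5/73 = 1/15 + 1/548 + 1/600060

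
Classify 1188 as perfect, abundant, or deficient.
abundant

Proper divisors of 1188: sum = 1 + 2 + 3 + 4 + 6 + 9 + 11 + 12 + ... + 198 + 297 + 396 + 594 (23 divisors) = 2172
Since 2172 > 1188, 1188 is abundant.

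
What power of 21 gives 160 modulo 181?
91

Baby-step giant-step with step n = ⌈√181⌉ = 14.
Baby steps 21^j mod 181 (j:value) for j=0..13: 0:1, 1:21, 2:79, 3:30, 4:87, 5:17, 6:176, 7:76, 8:148, 9:31, 10:108, 11:96, 12:25, 13:163.
Giant-step multiplier: 21^(-14) ≡ 21^(180-14) = 21^166 ≡ 147 (mod 181).
Giant steps γ_i = 160·147^i mod 181: γ_0=160, γ_1=171, γ_2=159, γ_3=24, γ_4=89, γ_5=51, γ_6=76 (in table at j=7).
x = i·n + j = 6·14 + 7 = 91.
Check: 21^91 ≡ 160 (mod 181).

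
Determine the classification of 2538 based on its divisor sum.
abundant

Proper divisors of 2538: sum = 1 + 2 + 3 + 6 + 9 + 18 + 27 + 47 + 54 + 94 + 141 + 282 + 423 + 846 + 1269 = 3222
Since 3222 > 2538, 2538 is abundant.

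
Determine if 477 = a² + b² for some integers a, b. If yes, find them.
6² + 21² (a=6, b=21)

Factorization: 477 = 3^2 × 53
By Fermat: n is sum of two squares iff every prime p ≡ 3 (mod 4) appears to even power.
All primes ≡ 3 (mod 4) appear to even power.
Search a = 0, 1, 2, … for 477 - a² a perfect square: first hit at a = 6: 477 - 36 = 441 = 21².
477 = 6² + 21² = 36 + 441 ✓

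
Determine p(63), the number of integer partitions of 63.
1505499

p(n) counts ways to write n as a sum of positive integers (order ignored).
Euler's pentagonal recurrence: p(k) = p(k-1) + p(k-2) - p(k-5) - p(k-7) + p(k-12) + p(k-15) - ... (offsets j(3j∓1)/2, signs ++--, p(0)=1, p(<0)=0).
DP table for k = 0..62: p(0)=1, p(1)=1, p(2)=2, p(3)=3, p(4)=5, p(5)=7, p(6)=11, p(7)=15, p(8)=22, p(9)=30, p(10)=42, p(11)=56, p(12)=77, p(13)=101, p(14)=135, p(15)=176, p(16)=231, p(17)=297, p(18)=385, p(19)=490, p(20)=627, p(21)=792, p(22)=1002, p(23)=1255, p(24)=1575, p(25)=1958, p(26)=2436, p(27)=3010, p(28)=3718, p(29)=4565, p(30)=5604, p(31)=6842, p(32)=8349, p(33)=10143, p(34)=12310, p(35)=14883, p(36)=17977, p(37)=21637, p(38)=26015, p(39)=31185, p(40)=37338, p(41)=44583, p(42)=53174, p(43)=63261, p(44)=75175, p(45)=89134, p(46)=105558, p(47)=124754, p(48)=147273, p(49)=173525, p(50)=204226, p(51)=239943, p(52)=281589, p(53)=329931, p(54)=386155, p(55)=451276, p(56)=526823, p(57)=614154, p(58)=715220, p(59)=831820, p(60)=966467, p(61)=1121505, p(62)=1300156.
Final step: p(63) = p(62) + p(61) - p(58) - p(56) + p(51) + p(48) - p(41) - p(37) + p(28) + p(23) - p(12) - p(6)
= 1300156 + 1121505 - 715220 - 526823 + 239943 + 147273 - 44583 - 21637 + 3718 + 1255 - 77 - 11
= 1505499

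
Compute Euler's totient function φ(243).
162

243 = 3^5
φ(n) = n × ∏(1 - 1/p) for each prime p dividing n
φ(243) = 243 × (1 - 1/3) = 162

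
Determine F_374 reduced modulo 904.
105

Matrix identity: Q^n = [[F_(n+1), F_n], [F_n, F_(n-1)]] with Q = [[1,1],[1,0]].
n = 374 = 101110110₂. Square-and-multiply, entries mod 904:
Q^1 = [[1,1],[1,0]]
Q^2 = (Q^1)² = [[2,1],[1,1]]
Q^5 = (Q^2)²·Q = [[8,5],[5,3]]
Q^11 = (Q^5)²·Q = [[144,89],[89,55]]
Q^23 = (Q^11)²·Q = [[264,633],[633,535]]
Q^46 = (Q^23)² = [[305,431],[431,778]]
Q^93 = (Q^46)²·Q = [[663,354],[354,309]]
Q^187 = (Q^93)²·Q = [[453,789],[789,568]]
Q^374 = (Q^187)² = [[570,105],[105,465]]
F_374 mod 904 = Q^374[0][1] = 105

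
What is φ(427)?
360

427 = 7 × 61
φ(n) = n × ∏(1 - 1/p) for each prime p dividing n
φ(427) = 427 × (1 - 1/7) × (1 - 1/61) = 360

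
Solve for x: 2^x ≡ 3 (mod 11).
8

Baby-step giant-step with step n = ⌈√11⌉ = 4.
Baby steps 2^j mod 11 (j:value) for j=0..3: 0:1, 1:2, 2:4, 3:8.
Giant-step multiplier: 2^(-4) ≡ 2^(10-4) = 2^6 ≡ 9 (mod 11).
Giant steps γ_i = 3·9^i mod 11: γ_0=3, γ_1=5, γ_2=1 (in table at j=0).
x = i·n + j = 2·4 + 0 = 8.
Check: 2^8 ≡ 3 (mod 11).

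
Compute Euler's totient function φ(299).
264

299 = 13 × 23
φ(n) = n × ∏(1 - 1/p) for each prime p dividing n
φ(299) = 299 × (1 - 1/13) × (1 - 1/23) = 264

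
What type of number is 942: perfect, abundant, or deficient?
abundant

Proper divisors of 942: sum = 1 + 2 + 3 + 6 + 157 + 314 + 471 = 954
Since 954 > 942, 942 is abundant.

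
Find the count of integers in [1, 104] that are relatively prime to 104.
48

104 = 2^3 × 13
φ(n) = n × ∏(1 - 1/p) for each prime p dividing n
φ(104) = 104 × (1 - 1/2) × (1 - 1/13) = 48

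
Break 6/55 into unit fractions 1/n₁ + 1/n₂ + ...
1/10 + 1/110

Greedy algorithm:
6/55: ceiling(55/6) = 10, use 1/10
1/110: ceiling(110/1) = 110, use 1/110
Result: 6/55 = 1/10 + 1/110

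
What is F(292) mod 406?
115

Matrix identity: Q^n = [[F_(n+1), F_n], [F_n, F_(n-1)]] with Q = [[1,1],[1,0]].
n = 292 = 100100100₂. Square-and-multiply, entries mod 406:
Q^1 = [[1,1],[1,0]]
Q^2 = (Q^1)² = [[2,1],[1,1]]
Q^4 = (Q^2)² = [[5,3],[3,2]]
Q^9 = (Q^4)²·Q = [[55,34],[34,21]]
Q^18 = (Q^9)² = [[121,148],[148,379]]
Q^36 = (Q^18)² = [[5,108],[108,303]]
Q^73 = (Q^36)²·Q = [[293,321],[321,378]]
Q^146 = (Q^73)² = [[100,211],[211,295]]
Q^292 = (Q^146)² = [[117,115],[115,2]]
F_292 mod 406 = Q^292[0][1] = 115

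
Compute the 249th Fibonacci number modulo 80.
34

Matrix identity: Q^n = [[F_(n+1), F_n], [F_n, F_(n-1)]] with Q = [[1,1],[1,0]].
n = 249 = 11111001₂. Square-and-multiply, entries mod 80:
Q^1 = [[1,1],[1,0]]
Q^3 = (Q^1)²·Q = [[3,2],[2,1]]
Q^7 = (Q^3)²·Q = [[21,13],[13,8]]
Q^15 = (Q^7)²·Q = [[27,50],[50,57]]
Q^31 = (Q^15)²·Q = [[69,29],[29,40]]
Q^62 = (Q^31)² = [[2,41],[41,41]]
Q^124 = (Q^62)² = [[5,3],[3,2]]
Q^249 = (Q^124)²·Q = [[55,34],[34,21]]
F_249 mod 80 = Q^249[0][1] = 34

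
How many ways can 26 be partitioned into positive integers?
2436

p(n) counts ways to write n as a sum of positive integers (order ignored).
Euler's pentagonal recurrence: p(k) = p(k-1) + p(k-2) - p(k-5) - p(k-7) + p(k-12) + p(k-15) - ... (offsets j(3j∓1)/2, signs ++--, p(0)=1, p(<0)=0).
DP table for k = 0..25: p(0)=1, p(1)=1, p(2)=2, p(3)=3, p(4)=5, p(5)=7, p(6)=11, p(7)=15, p(8)=22, p(9)=30, p(10)=42, p(11)=56, p(12)=77, p(13)=101, p(14)=135, p(15)=176, p(16)=231, p(17)=297, p(18)=385, p(19)=490, p(20)=627, p(21)=792, p(22)=1002, p(23)=1255, p(24)=1575, p(25)=1958.
Final step: p(26) = p(25) + p(24) - p(21) - p(19) + p(14) + p(11) - p(4) - p(0)
= 1958 + 1575 - 792 - 490 + 135 + 56 - 5 - 1
= 2436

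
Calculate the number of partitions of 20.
627

p(n) counts ways to write n as a sum of positive integers (order ignored).
Euler's pentagonal recurrence: p(k) = p(k-1) + p(k-2) - p(k-5) - p(k-7) + p(k-12) + p(k-15) - ... (offsets j(3j∓1)/2, signs ++--, p(0)=1, p(<0)=0).
DP table for k = 0..19: p(0)=1, p(1)=1, p(2)=2, p(3)=3, p(4)=5, p(5)=7, p(6)=11, p(7)=15, p(8)=22, p(9)=30, p(10)=42, p(11)=56, p(12)=77, p(13)=101, p(14)=135, p(15)=176, p(16)=231, p(17)=297, p(18)=385, p(19)=490.
Final step: p(20) = p(19) + p(18) - p(15) - p(13) + p(8) + p(5)
= 490 + 385 - 176 - 101 + 22 + 7
= 627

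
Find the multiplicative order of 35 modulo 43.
7

43 is prime, so ord(35) divides φ(43) = 42.
Divisors of 42: 1, 2, 3, 6, 7, 14, 21, 42.
Repeated squaring: 35^1 ≡ 35, 35^2 ≡ 21, 35^4 ≡ 11, 35^8 ≡ 35, 35^16 ≡ 21, 35^32 ≡ 11 (mod 43).
Test 35^d mod 43 for each divisor d in increasing order:
35^1 ≡ 35
35^2 ≡ 21
35^3 = 35^2·35^1 ≡ 4
35^6 = 35^4·35^2 ≡ 16
35^7 = 35^4·35^2·35^1 ≡ 1  ← first divisor giving 1
The order is 7.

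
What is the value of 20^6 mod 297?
64

Repeated squaring. Binary of 6 = 110.
20^1 ≡ 20 (mod 297); 20^2 ≡ 103 (mod 297); 20^4 ≡ 214 (mod 297)
20^6 = 20^2 × 20^4 ≡ 64 (mod 297)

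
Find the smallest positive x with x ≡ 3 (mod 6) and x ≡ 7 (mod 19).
45

Using Chinese Remainder Theorem:
M = 6 × 19 = 114
M1 = 19, M2 = 6
y1 = 19^(-1) mod 6 = 1
y2 = 6^(-1) mod 19 = 16
x = (3×19×1 + 7×6×16) mod 114 = 45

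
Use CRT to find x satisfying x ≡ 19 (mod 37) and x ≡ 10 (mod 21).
241

Using Chinese Remainder Theorem:
M = 37 × 21 = 777
M1 = 21, M2 = 37
y1 = 21^(-1) mod 37 = 30
y2 = 37^(-1) mod 21 = 4
x = (19×21×30 + 10×37×4) mod 777 = 241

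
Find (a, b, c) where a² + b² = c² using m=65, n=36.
(2929, 4680, 5521)

Euclid's formula: a = m² - n², b = 2mn, c = m² + n²
m = 65, n = 36
a = 65² - 36² = 4225 - 1296 = 2929
b = 2 × 65 × 36 = 4680
c = 65² + 36² = 4225 + 1296 = 5521
Verification: 2929² + 4680² = 8579041 + 21902400 = 30481441 = 5521² ✓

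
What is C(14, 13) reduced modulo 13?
1

Using Lucas' theorem:
Write n=14 and k=13 in base 13:
n in base 13: [1, 1]
k in base 13: [1, 0]
C(14,13) mod 13 = ∏ C(n_i, k_i) mod 13
Digit binomials (mod 13): C(1,1) = 1; C(1,0) = 1
Product: 1 × 1 = 1 ≡ 1 (mod 13)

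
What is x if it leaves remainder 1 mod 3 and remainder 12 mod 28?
40

Using Chinese Remainder Theorem:
M = 3 × 28 = 84
M1 = 28, M2 = 3
y1 = 28^(-1) mod 3 = 1
y2 = 3^(-1) mod 28 = 19
x = (1×28×1 + 12×3×19) mod 84 = 40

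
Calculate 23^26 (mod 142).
91

Repeated squaring. Binary of 26 = 11010.
23^1 ≡ 23 (mod 142); 23^2 ≡ 103 (mod 142); 23^4 ≡ 101 (mod 142); 23^8 ≡ 119 (mod 142); 23^16 ≡ 103 (mod 142)
23^26 = 23^2 × 23^8 × 23^16 ≡ 91 (mod 142)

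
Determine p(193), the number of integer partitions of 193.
2168627105469

p(n) counts ways to write n as a sum of positive integers (order ignored).
Euler's pentagonal recurrence: p(k) = p(k-1) + p(k-2) - p(k-5) - p(k-7) + p(k-12) + p(k-15) - ... (offsets j(3j∓1)/2, signs ++--, p(0)=1, p(<0)=0).
DP table for k = 0..192: p(0)=1, p(1)=1, p(2)=2, p(3)=3, p(4)=5, p(5)=7, p(6)=11, p(7)=15, p(8)=22, p(9)=30, p(10)=42, p(11)=56, p(12)=77, p(13)=101, p(14)=135, p(15)=176, p(16)=231, p(17)=297, p(18)=385, p(19)=490, p(20)=627, p(21)=792, p(22)=1002, p(23)=1255, p(24)=1575, p(25)=1958, p(26)=2436, p(27)=3010, p(28)=3718, p(29)=4565, p(30)=5604, p(31)=6842, p(32)=8349, p(33)=10143, p(34)=12310, p(35)=14883, p(36)=17977, p(37)=21637, p(38)=26015, p(39)=31185, p(40)=37338, p(41)=44583, p(42)=53174, p(43)=63261, p(44)=75175, p(45)=89134, p(46)=105558, p(47)=124754, p(48)=147273, p(49)=173525, p(50)=204226, p(51)=239943, p(52)=281589, p(53)=329931, p(54)=386155, p(55)=451276, p(56)=526823, p(57)=614154, p(58)=715220, p(59)=831820, p(60)=966467, p(61)=1121505, p(62)=1300156, p(63)=1505499, p(64)=1741630, p(65)=2012558, p(66)=2323520, p(67)=2679689, p(68)=3087735, p(69)=3554345, p(70)=4087968, p(71)=4697205, p(72)=5392783, p(73)=6185689, p(74)=7089500, p(75)=8118264, p(76)=9289091, p(77)=10619863, p(78)=12132164, p(79)=13848650, p(80)=15796476, p(81)=18004327, p(82)=20506255, p(83)=23338469, p(84)=26543660, p(85)=30167357, p(86)=34262962, p(87)=38887673, p(88)=44108109, p(89)=49995925, p(90)=56634173, p(91)=64112359, p(92)=72533807, p(93)=82010177, p(94)=92669720, p(95)=104651419, p(96)=118114304, p(97)=133230930, p(98)=150198136, p(99)=169229875, p(100)=190569292, p(101)=214481126, p(102)=241265379, p(103)=271248950, p(104)=304801365, p(105)=342325709, p(106)=384276336, p(107)=431149389, p(108)=483502844, p(109)=541946240, p(110)=607163746, p(111)=679903203, p(112)=761002156, p(113)=851376628, p(114)=952050665, p(115)=1064144451, p(116)=1188908248, p(117)=1327710076, p(118)=1482074143, p(119)=1653668665, p(120)=1844349560, p(121)=2056148051, p(122)=2291320912, p(123)=2552338241, p(124)=2841940500, p(125)=3163127352, p(126)=3519222692, p(127)=3913864295, p(128)=4351078600, p(129)=4835271870, p(130)=5371315400, p(131)=5964539504, p(132)=6620830889, p(133)=7346629512, p(134)=8149040695, p(135)=9035836076, p(136)=10015581680, p(137)=11097645016, p(138)=12292341831, p(139)=13610949895, p(140)=15065878135, p(141)=16670689208, p(142)=18440293320, p(143)=20390982757, p(144)=22540654445, p(145)=24908858009, p(146)=27517052599, p(147)=30388671978, p(148)=33549419497, p(149)=37027355200, p(150)=40853235313, p(151)=45060624582, p(152)=49686288421, p(153)=54770336324, p(154)=60356673280, p(155)=66493182097, p(156)=73232243759, p(157)=80630964769, p(158)=88751778802, p(159)=97662728555, p(160)=107438159466, p(161)=118159068427, p(162)=129913904637, p(163)=142798995930, p(164)=156919475295, p(165)=172389800255, p(166)=189334822579, p(167)=207890420102, p(168)=228204732751, p(169)=250438925115, p(170)=274768617130, p(171)=301384802048, p(172)=330495499613, p(173)=362326859895, p(174)=397125074750, p(175)=435157697830, p(176)=476715857290, p(177)=522115831195, p(178)=571701605655, p(179)=625846753120, p(180)=684957390936, p(181)=749474411781, p(182)=819876908323, p(183)=896684817527, p(184)=980462880430, p(185)=1071823774337, p(186)=1171432692373, p(187)=1280011042268, p(188)=1398341745571, p(189)=1527273599625, p(190)=1667727404093, p(191)=1820701100652, p(192)=1987276856363.
Final step: p(193) = p(192) + p(191) - p(188) - p(186) + p(181) + p(178) - p(171) - p(167) + p(158) + p(153) - p(142) - p(136) + p(123) + p(116) - p(101) - p(93) + p(76) + p(67) - p(48) - p(38) + p(17) + p(6)
= 1987276856363 + 1820701100652 - 1398341745571 - 1171432692373 + 749474411781 + 571701605655 - 301384802048 - 207890420102 + 88751778802 + 54770336324 - 18440293320 - 10015581680 + 2552338241 + 1188908248 - 214481126 - 82010177 + 9289091 + 2679689 - 147273 - 26015 + 297 + 11
= 2168627105469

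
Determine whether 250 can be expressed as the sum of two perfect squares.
5² + 15² (a=5, b=15)

Factorization: 250 = 2 × 5^3
By Fermat: n is sum of two squares iff every prime p ≡ 3 (mod 4) appears to even power.
All primes ≡ 3 (mod 4) appear to even power.
Search a = 0, 1, 2, … for 250 - a² a perfect square: first hit at a = 5: 250 - 25 = 225 = 15².
250 = 5² + 15² = 25 + 225 ✓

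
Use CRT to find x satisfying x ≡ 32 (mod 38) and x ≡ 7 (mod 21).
70

Using Chinese Remainder Theorem:
M = 38 × 21 = 798
M1 = 21, M2 = 38
y1 = 21^(-1) mod 38 = 29
y2 = 38^(-1) mod 21 = 5
x = (32×21×29 + 7×38×5) mod 798 = 70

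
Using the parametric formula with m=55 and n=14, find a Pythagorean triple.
(2829, 1540, 3221)

Euclid's formula: a = m² - n², b = 2mn, c = m² + n²
m = 55, n = 14
a = 55² - 14² = 3025 - 196 = 2829
b = 2 × 55 × 14 = 1540
c = 55² + 14² = 3025 + 196 = 3221
Verification: 2829² + 1540² = 8003241 + 2371600 = 10374841 = 3221² ✓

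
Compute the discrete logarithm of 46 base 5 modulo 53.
44

Baby-step giant-step with step n = ⌈√53⌉ = 8.
Baby steps 5^j mod 53 (j:value) for j=0..7: 0:1, 1:5, 2:25, 3:19, 4:42, 5:51, 6:43, 7:3.
Giant-step multiplier: 5^(-8) ≡ 5^(52-8) = 5^44 ≡ 46 (mod 53).
Giant steps γ_i = 46·46^i mod 53: γ_0=46, γ_1=49, γ_2=28, γ_3=16, γ_4=47, γ_5=42 (in table at j=4).
x = i·n + j = 5·8 + 4 = 44.
Check: 5^44 ≡ 46 (mod 53).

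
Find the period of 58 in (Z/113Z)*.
112

113 is prime, so ord(58) divides φ(113) = 112.
Divisors of 112: 1, 2, 4, 7, 8, 14, 16, 28, 56, 112.
Repeated squaring: 58^1 ≡ 58, 58^2 ≡ 87, 58^4 ≡ 111, 58^8 ≡ 4, 58^16 ≡ 16, 58^32 ≡ 30, 58^64 ≡ 109 (mod 113).
Test 58^d mod 113 for each divisor d in increasing order:
58^1 ≡ 58
58^2 ≡ 87
58^4 ≡ 111
58^7 = 58^4·58^2·58^1 ≡ 78
58^8 ≡ 4
58^14 = 58^8·58^4·58^2 ≡ 95
58^16 ≡ 16
58^28 = 58^16·58^8·58^4 ≡ 98
58^56 = 58^32·58^16·58^8 ≡ 112
58^112 = 58^64·58^32·58^16 ≡ 1  ← first divisor giving 1
The order is 112.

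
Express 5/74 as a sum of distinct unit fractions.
1/15 + 1/1110

Greedy algorithm:
5/74: ceiling(74/5) = 15, use 1/15
1/1110: ceiling(1110/1) = 1110, use 1/1110
Result: 5/74 = 1/15 + 1/1110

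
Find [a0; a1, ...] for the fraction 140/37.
[3; 1, 3, 1, 1, 1, 2]

Euclidean algorithm steps:
140 = 3 × 37 + 29
37 = 1 × 29 + 8
29 = 3 × 8 + 5
8 = 1 × 5 + 3
5 = 1 × 3 + 2
3 = 1 × 2 + 1
2 = 2 × 1 + 0
Continued fraction: [3; 1, 3, 1, 1, 1, 2]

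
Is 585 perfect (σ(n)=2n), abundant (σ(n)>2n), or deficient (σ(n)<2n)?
deficient

Proper divisors of 585: sum = 1 + 3 + 5 + 9 + 13 + 15 + 39 + 45 + 65 + 117 + 195 = 507
Since 507 < 585, 585 is deficient.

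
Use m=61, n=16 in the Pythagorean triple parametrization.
(3465, 1952, 3977)

Euclid's formula: a = m² - n², b = 2mn, c = m² + n²
m = 61, n = 16
a = 61² - 16² = 3721 - 256 = 3465
b = 2 × 61 × 16 = 1952
c = 61² + 16² = 3721 + 256 = 3977
Verification: 3465² + 1952² = 12006225 + 3810304 = 15816529 = 3977² ✓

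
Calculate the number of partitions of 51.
239943

p(n) counts ways to write n as a sum of positive integers (order ignored).
Euler's pentagonal recurrence: p(k) = p(k-1) + p(k-2) - p(k-5) - p(k-7) + p(k-12) + p(k-15) - ... (offsets j(3j∓1)/2, signs ++--, p(0)=1, p(<0)=0).
DP table for k = 0..50: p(0)=1, p(1)=1, p(2)=2, p(3)=3, p(4)=5, p(5)=7, p(6)=11, p(7)=15, p(8)=22, p(9)=30, p(10)=42, p(11)=56, p(12)=77, p(13)=101, p(14)=135, p(15)=176, p(16)=231, p(17)=297, p(18)=385, p(19)=490, p(20)=627, p(21)=792, p(22)=1002, p(23)=1255, p(24)=1575, p(25)=1958, p(26)=2436, p(27)=3010, p(28)=3718, p(29)=4565, p(30)=5604, p(31)=6842, p(32)=8349, p(33)=10143, p(34)=12310, p(35)=14883, p(36)=17977, p(37)=21637, p(38)=26015, p(39)=31185, p(40)=37338, p(41)=44583, p(42)=53174, p(43)=63261, p(44)=75175, p(45)=89134, p(46)=105558, p(47)=124754, p(48)=147273, p(49)=173525, p(50)=204226.
Final step: p(51) = p(50) + p(49) - p(46) - p(44) + p(39) + p(36) - p(29) - p(25) + p(16) + p(11) - p(0)
= 204226 + 173525 - 105558 - 75175 + 31185 + 17977 - 4565 - 1958 + 231 + 56 - 1
= 239943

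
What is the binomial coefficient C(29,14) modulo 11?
4

Using Lucas' theorem:
Write n=29 and k=14 in base 11:
n in base 11: [2, 7]
k in base 11: [1, 3]
C(29,14) mod 11 = ∏ C(n_i, k_i) mod 11
Digit binomials (mod 11): C(2,1) = 2; C(7,3) = 35 ≡ 2
Product: 2 × 2 = 4 ≡ 4 (mod 11)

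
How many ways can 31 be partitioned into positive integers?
6842

p(n) counts ways to write n as a sum of positive integers (order ignored).
Euler's pentagonal recurrence: p(k) = p(k-1) + p(k-2) - p(k-5) - p(k-7) + p(k-12) + p(k-15) - ... (offsets j(3j∓1)/2, signs ++--, p(0)=1, p(<0)=0).
DP table for k = 0..30: p(0)=1, p(1)=1, p(2)=2, p(3)=3, p(4)=5, p(5)=7, p(6)=11, p(7)=15, p(8)=22, p(9)=30, p(10)=42, p(11)=56, p(12)=77, p(13)=101, p(14)=135, p(15)=176, p(16)=231, p(17)=297, p(18)=385, p(19)=490, p(20)=627, p(21)=792, p(22)=1002, p(23)=1255, p(24)=1575, p(25)=1958, p(26)=2436, p(27)=3010, p(28)=3718, p(29)=4565, p(30)=5604.
Final step: p(31) = p(30) + p(29) - p(26) - p(24) + p(19) + p(16) - p(9) - p(5)
= 5604 + 4565 - 2436 - 1575 + 490 + 231 - 30 - 7
= 6842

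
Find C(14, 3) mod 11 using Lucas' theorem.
1

Using Lucas' theorem:
Write n=14 and k=3 in base 11:
n in base 11: [1, 3]
k in base 11: [0, 3]
C(14,3) mod 11 = ∏ C(n_i, k_i) mod 11
Digit binomials (mod 11): C(1,0) = 1; C(3,3) = 1
Product: 1 × 1 = 1 ≡ 1 (mod 11)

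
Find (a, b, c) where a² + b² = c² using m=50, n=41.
(819, 4100, 4181)

Euclid's formula: a = m² - n², b = 2mn, c = m² + n²
m = 50, n = 41
a = 50² - 41² = 2500 - 1681 = 819
b = 2 × 50 × 41 = 4100
c = 50² + 41² = 2500 + 1681 = 4181
Verification: 819² + 4100² = 670761 + 16810000 = 17480761 = 4181² ✓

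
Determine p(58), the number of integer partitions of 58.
715220

p(n) counts ways to write n as a sum of positive integers (order ignored).
Euler's pentagonal recurrence: p(k) = p(k-1) + p(k-2) - p(k-5) - p(k-7) + p(k-12) + p(k-15) - ... (offsets j(3j∓1)/2, signs ++--, p(0)=1, p(<0)=0).
DP table for k = 0..57: p(0)=1, p(1)=1, p(2)=2, p(3)=3, p(4)=5, p(5)=7, p(6)=11, p(7)=15, p(8)=22, p(9)=30, p(10)=42, p(11)=56, p(12)=77, p(13)=101, p(14)=135, p(15)=176, p(16)=231, p(17)=297, p(18)=385, p(19)=490, p(20)=627, p(21)=792, p(22)=1002, p(23)=1255, p(24)=1575, p(25)=1958, p(26)=2436, p(27)=3010, p(28)=3718, p(29)=4565, p(30)=5604, p(31)=6842, p(32)=8349, p(33)=10143, p(34)=12310, p(35)=14883, p(36)=17977, p(37)=21637, p(38)=26015, p(39)=31185, p(40)=37338, p(41)=44583, p(42)=53174, p(43)=63261, p(44)=75175, p(45)=89134, p(46)=105558, p(47)=124754, p(48)=147273, p(49)=173525, p(50)=204226, p(51)=239943, p(52)=281589, p(53)=329931, p(54)=386155, p(55)=451276, p(56)=526823, p(57)=614154.
Final step: p(58) = p(57) + p(56) - p(53) - p(51) + p(46) + p(43) - p(36) - p(32) + p(23) + p(18) - p(7) - p(1)
= 614154 + 526823 - 329931 - 239943 + 105558 + 63261 - 17977 - 8349 + 1255 + 385 - 15 - 1
= 715220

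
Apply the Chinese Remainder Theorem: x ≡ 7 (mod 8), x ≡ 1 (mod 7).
15

Using Chinese Remainder Theorem:
M = 8 × 7 = 56
M1 = 7, M2 = 8
y1 = 7^(-1) mod 8 = 7
y2 = 8^(-1) mod 7 = 1
x = (7×7×7 + 1×8×1) mod 56 = 15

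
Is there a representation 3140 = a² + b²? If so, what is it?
2² + 56² (a=2, b=56)

Factorization: 3140 = 2^2 × 5 × 157
By Fermat: n is sum of two squares iff every prime p ≡ 3 (mod 4) appears to even power.
All primes ≡ 3 (mod 4) appear to even power.
Search a = 0, 1, 2, … for 3140 - a² a perfect square: first hit at a = 2: 3140 - 4 = 3136 = 56².
3140 = 2² + 56² = 4 + 3136 ✓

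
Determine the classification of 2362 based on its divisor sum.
deficient

Proper divisors of 2362: sum = 1 + 2 + 1181 = 1184
Since 1184 < 2362, 2362 is deficient.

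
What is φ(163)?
162

163 = 163
φ(n) = n × ∏(1 - 1/p) for each prime p dividing n
φ(163) = 163 × (1 - 1/163) = 162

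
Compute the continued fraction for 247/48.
[5; 6, 1, 6]

Euclidean algorithm steps:
247 = 5 × 48 + 7
48 = 6 × 7 + 6
7 = 1 × 6 + 1
6 = 6 × 1 + 0
Continued fraction: [5; 6, 1, 6]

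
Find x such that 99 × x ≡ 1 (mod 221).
96

gcd(99, 221) = 1, so the inverse exists.
Extended Euclidean algorithm on (221, 99):
221 = 2 × 99 + 23  ⟹  23 = (1)·221 + (-2)·99
99 = 4 × 23 + 7  ⟹  7 = (-4)·221 + (9)·99
23 = 3 × 7 + 2  ⟹  2 = (13)·221 + (-29)·99
7 = 3 × 2 + 1  ⟹  1 = (-43)·221 + (96)·99
So (96)·99 ≡ 1 (mod 221), i.e. 99^(-1) ≡ 96 (mod 221).
Check: 99 × 96 = 9504 ≡ 1 (mod 221)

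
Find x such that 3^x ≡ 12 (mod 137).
21

Baby-step giant-step with step n = ⌈√137⌉ = 12.
Baby steps 3^j mod 137 (j:value) for j=0..11: 0:1, 1:3, 2:9, 3:27, 4:81, 5:106, 6:44, 7:132, 8:122, 9:92, 10:2, 11:6.
Giant-step multiplier: 3^(-12) ≡ 3^(136-12) = 3^124 ≡ 99 (mod 137).
Giant steps γ_i = 12·99^i mod 137: γ_0=12, γ_1=92 (in table at j=9).
x = i·n + j = 1·12 + 9 = 21.
Check: 3^21 ≡ 12 (mod 137).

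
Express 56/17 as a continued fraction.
[3; 3, 2, 2]

Euclidean algorithm steps:
56 = 3 × 17 + 5
17 = 3 × 5 + 2
5 = 2 × 2 + 1
2 = 2 × 1 + 0
Continued fraction: [3; 3, 2, 2]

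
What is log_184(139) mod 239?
85

Baby-step giant-step with step n = ⌈√239⌉ = 16.
Baby steps 184^j mod 239 (j:value) for j=0..15: 0:1, 1:184, 2:157, 3:208, 4:32, 5:152, 6:5, 7:203, 8:68, 9:84, 10:160, 11:43, 12:25, 13:59, 14:101, 15:181.
Giant-step multiplier: 184^(-16) ≡ 184^(238-16) = 184^222 ≡ 72 (mod 239).
Giant steps γ_i = 139·72^i mod 239: γ_0=139, γ_1=209, γ_2=230, γ_3=69, γ_4=188, γ_5=152 (in table at j=5).
x = i·n + j = 5·16 + 5 = 85.
Check: 184^85 ≡ 139 (mod 239).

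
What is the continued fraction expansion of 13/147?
[0; 11, 3, 4]

Euclidean algorithm steps:
13 = 0 × 147 + 13
147 = 11 × 13 + 4
13 = 3 × 4 + 1
4 = 4 × 1 + 0
Continued fraction: [0; 11, 3, 4]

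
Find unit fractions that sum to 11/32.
1/3 + 1/96

Greedy algorithm:
11/32: ceiling(32/11) = 3, use 1/3
1/96: ceiling(96/1) = 96, use 1/96
Result: 11/32 = 1/3 + 1/96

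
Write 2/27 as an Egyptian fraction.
1/14 + 1/378

Greedy algorithm:
2/27: ceiling(27/2) = 14, use 1/14
1/378: ceiling(378/1) = 378, use 1/378
Result: 2/27 = 1/14 + 1/378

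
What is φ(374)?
160

374 = 2 × 11 × 17
φ(n) = n × ∏(1 - 1/p) for each prime p dividing n
φ(374) = 374 × (1 - 1/2) × (1 - 1/11) × (1 - 1/17) = 160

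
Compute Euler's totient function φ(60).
16

60 = 2^2 × 3 × 5
φ(n) = n × ∏(1 - 1/p) for each prime p dividing n
φ(60) = 60 × (1 - 1/2) × (1 - 1/3) × (1 - 1/5) = 16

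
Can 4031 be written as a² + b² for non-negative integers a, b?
Not possible

Factorization: 4031 = 29 × 139
By Fermat: n is sum of two squares iff every prime p ≡ 3 (mod 4) appears to even power.
Prime(s) ≡ 3 (mod 4) with odd exponent: [(139, 1)]
Therefore 4031 cannot be expressed as a² + b².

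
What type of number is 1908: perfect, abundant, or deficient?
abundant

Proper divisors of 1908: sum = 1 + 2 + 3 + 4 + 6 + 9 + 12 + 18 + ... + 318 + 477 + 636 + 954 (17 divisors) = 3006
Since 3006 > 1908, 1908 is abundant.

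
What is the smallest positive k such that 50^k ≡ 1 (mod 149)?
148

149 is prime, so ord(50) divides φ(149) = 148.
Divisors of 148: 1, 2, 4, 37, 74, 148.
Repeated squaring: 50^1 ≡ 50, 50^2 ≡ 116, 50^4 ≡ 46, 50^8 ≡ 30, 50^16 ≡ 6, 50^32 ≡ 36, 50^64 ≡ 104, 50^128 ≡ 88 (mod 149).
Test 50^d mod 149 for each divisor d in increasing order:
50^1 ≡ 50
50^2 ≡ 116
50^4 ≡ 46
50^37 = 50^32·50^4·50^1 ≡ 105
50^74 = 50^64·50^8·50^2 ≡ 148
50^148 = 50^128·50^16·50^4 ≡ 1  ← first divisor giving 1
The order is 148.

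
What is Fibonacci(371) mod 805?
394

Matrix identity: Q^n = [[F_(n+1), F_n], [F_n, F_(n-1)]] with Q = [[1,1],[1,0]].
n = 371 = 101110011₂. Square-and-multiply, entries mod 805:
Q^1 = [[1,1],[1,0]]
Q^2 = (Q^1)² = [[2,1],[1,1]]
Q^5 = (Q^2)²·Q = [[8,5],[5,3]]
Q^11 = (Q^5)²·Q = [[144,89],[89,55]]
Q^23 = (Q^11)²·Q = [[483,482],[482,1]]
Q^46 = (Q^23)² = [[323,643],[643,485]]
Q^92 = (Q^46)² = [[163,319],[319,649]]
Q^185 = (Q^92)²·Q = [[153,335],[335,623]]
Q^371 = (Q^185)²·Q = [[339,394],[394,750]]
F_371 mod 805 = Q^371[0][1] = 394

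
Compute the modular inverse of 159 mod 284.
259

gcd(159, 284) = 1, so the inverse exists.
Extended Euclidean algorithm on (284, 159):
284 = 1 × 159 + 125  ⟹  125 = (1)·284 + (-1)·159
159 = 1 × 125 + 34  ⟹  34 = (-1)·284 + (2)·159
125 = 3 × 34 + 23  ⟹  23 = (4)·284 + (-7)·159
34 = 1 × 23 + 11  ⟹  11 = (-5)·284 + (9)·159
23 = 2 × 11 + 1  ⟹  1 = (14)·284 + (-25)·159
So (-25)·159 ≡ 1 (mod 284), i.e. 159^(-1) ≡ -25 ≡ 259 (mod 284).
Check: 159 × 259 = 41181 ≡ 1 (mod 284)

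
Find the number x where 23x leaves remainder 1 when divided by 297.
155

gcd(23, 297) = 1, so the inverse exists.
Extended Euclidean algorithm on (297, 23):
297 = 12 × 23 + 21  ⟹  21 = (1)·297 + (-12)·23
23 = 1 × 21 + 2  ⟹  2 = (-1)·297 + (13)·23
21 = 10 × 2 + 1  ⟹  1 = (11)·297 + (-142)·23
So (-142)·23 ≡ 1 (mod 297), i.e. 23^(-1) ≡ -142 ≡ 155 (mod 297).
Check: 23 × 155 = 3565 ≡ 1 (mod 297)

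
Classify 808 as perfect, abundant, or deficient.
deficient

Proper divisors of 808: sum = 1 + 2 + 4 + 8 + 101 + 202 + 404 = 722
Since 722 < 808, 808 is deficient.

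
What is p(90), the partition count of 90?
56634173

p(n) counts ways to write n as a sum of positive integers (order ignored).
Euler's pentagonal recurrence: p(k) = p(k-1) + p(k-2) - p(k-5) - p(k-7) + p(k-12) + p(k-15) - ... (offsets j(3j∓1)/2, signs ++--, p(0)=1, p(<0)=0).
DP table for k = 0..89: p(0)=1, p(1)=1, p(2)=2, p(3)=3, p(4)=5, p(5)=7, p(6)=11, p(7)=15, p(8)=22, p(9)=30, p(10)=42, p(11)=56, p(12)=77, p(13)=101, p(14)=135, p(15)=176, p(16)=231, p(17)=297, p(18)=385, p(19)=490, p(20)=627, p(21)=792, p(22)=1002, p(23)=1255, p(24)=1575, p(25)=1958, p(26)=2436, p(27)=3010, p(28)=3718, p(29)=4565, p(30)=5604, p(31)=6842, p(32)=8349, p(33)=10143, p(34)=12310, p(35)=14883, p(36)=17977, p(37)=21637, p(38)=26015, p(39)=31185, p(40)=37338, p(41)=44583, p(42)=53174, p(43)=63261, p(44)=75175, p(45)=89134, p(46)=105558, p(47)=124754, p(48)=147273, p(49)=173525, p(50)=204226, p(51)=239943, p(52)=281589, p(53)=329931, p(54)=386155, p(55)=451276, p(56)=526823, p(57)=614154, p(58)=715220, p(59)=831820, p(60)=966467, p(61)=1121505, p(62)=1300156, p(63)=1505499, p(64)=1741630, p(65)=2012558, p(66)=2323520, p(67)=2679689, p(68)=3087735, p(69)=3554345, p(70)=4087968, p(71)=4697205, p(72)=5392783, p(73)=6185689, p(74)=7089500, p(75)=8118264, p(76)=9289091, p(77)=10619863, p(78)=12132164, p(79)=13848650, p(80)=15796476, p(81)=18004327, p(82)=20506255, p(83)=23338469, p(84)=26543660, p(85)=30167357, p(86)=34262962, p(87)=38887673, p(88)=44108109, p(89)=49995925.
Final step: p(90) = p(89) + p(88) - p(85) - p(83) + p(78) + p(75) - p(68) - p(64) + p(55) + p(50) - p(39) - p(33) + p(20) + p(13)
= 49995925 + 44108109 - 30167357 - 23338469 + 12132164 + 8118264 - 3087735 - 1741630 + 451276 + 204226 - 31185 - 10143 + 627 + 101
= 56634173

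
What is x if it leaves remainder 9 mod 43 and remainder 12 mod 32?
396

Using Chinese Remainder Theorem:
M = 43 × 32 = 1376
M1 = 32, M2 = 43
y1 = 32^(-1) mod 43 = 39
y2 = 43^(-1) mod 32 = 3
x = (9×32×39 + 12×43×3) mod 1376 = 396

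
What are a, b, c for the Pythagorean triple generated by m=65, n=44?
(2289, 5720, 6161)

Euclid's formula: a = m² - n², b = 2mn, c = m² + n²
m = 65, n = 44
a = 65² - 44² = 4225 - 1936 = 2289
b = 2 × 65 × 44 = 5720
c = 65² + 44² = 4225 + 1936 = 6161
Verification: 2289² + 5720² = 5239521 + 32718400 = 37957921 = 6161² ✓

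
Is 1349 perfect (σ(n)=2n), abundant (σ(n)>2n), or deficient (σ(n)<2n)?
deficient

Proper divisors of 1349: sum = 1 + 19 + 71 = 91
Since 91 < 1349, 1349 is deficient.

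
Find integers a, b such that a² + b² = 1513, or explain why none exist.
12² + 37² (a=12, b=37)

Factorization: 1513 = 17 × 89
By Fermat: n is sum of two squares iff every prime p ≡ 3 (mod 4) appears to even power.
All primes ≡ 3 (mod 4) appear to even power.
Search a = 0, 1, 2, … for 1513 - a² a perfect square: first hit at a = 12: 1513 - 144 = 1369 = 37².
1513 = 12² + 37² = 144 + 1369 ✓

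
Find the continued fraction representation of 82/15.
[5; 2, 7]

Euclidean algorithm steps:
82 = 5 × 15 + 7
15 = 2 × 7 + 1
7 = 7 × 1 + 0
Continued fraction: [5; 2, 7]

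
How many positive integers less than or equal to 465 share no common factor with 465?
240

465 = 3 × 5 × 31
φ(n) = n × ∏(1 - 1/p) for each prime p dividing n
φ(465) = 465 × (1 - 1/3) × (1 - 1/5) × (1 - 1/31) = 240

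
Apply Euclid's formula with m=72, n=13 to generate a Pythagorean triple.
(5015, 1872, 5353)

Euclid's formula: a = m² - n², b = 2mn, c = m² + n²
m = 72, n = 13
a = 72² - 13² = 5184 - 169 = 5015
b = 2 × 72 × 13 = 1872
c = 72² + 13² = 5184 + 169 = 5353
Verification: 5015² + 1872² = 25150225 + 3504384 = 28654609 = 5353² ✓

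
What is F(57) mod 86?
68

Matrix identity: Q^n = [[F_(n+1), F_n], [F_n, F_(n-1)]] with Q = [[1,1],[1,0]].
n = 57 = 111001₂. Square-and-multiply, entries mod 86:
Q^1 = [[1,1],[1,0]]
Q^3 = (Q^1)²·Q = [[3,2],[2,1]]
Q^7 = (Q^3)²·Q = [[21,13],[13,8]]
Q^14 = (Q^7)² = [[8,33],[33,61]]
Q^28 = (Q^14)² = [[35,41],[41,80]]
Q^57 = (Q^28)²·Q = [[53,68],[68,71]]
F_57 mod 86 = Q^57[0][1] = 68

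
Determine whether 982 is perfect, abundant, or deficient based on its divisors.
deficient

Proper divisors of 982: sum = 1 + 2 + 491 = 494
Since 494 < 982, 982 is deficient.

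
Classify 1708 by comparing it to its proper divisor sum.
abundant

Proper divisors of 1708: sum = 1 + 2 + 4 + 7 + 14 + 28 + 61 + 122 + 244 + 427 + 854 = 1764
Since 1764 > 1708, 1708 is abundant.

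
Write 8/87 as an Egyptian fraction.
1/11 + 1/957

Greedy algorithm:
8/87: ceiling(87/8) = 11, use 1/11
1/957: ceiling(957/1) = 957, use 1/957
Result: 8/87 = 1/11 + 1/957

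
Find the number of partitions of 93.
82010177

p(n) counts ways to write n as a sum of positive integers (order ignored).
Euler's pentagonal recurrence: p(k) = p(k-1) + p(k-2) - p(k-5) - p(k-7) + p(k-12) + p(k-15) - ... (offsets j(3j∓1)/2, signs ++--, p(0)=1, p(<0)=0).
DP table for k = 0..92: p(0)=1, p(1)=1, p(2)=2, p(3)=3, p(4)=5, p(5)=7, p(6)=11, p(7)=15, p(8)=22, p(9)=30, p(10)=42, p(11)=56, p(12)=77, p(13)=101, p(14)=135, p(15)=176, p(16)=231, p(17)=297, p(18)=385, p(19)=490, p(20)=627, p(21)=792, p(22)=1002, p(23)=1255, p(24)=1575, p(25)=1958, p(26)=2436, p(27)=3010, p(28)=3718, p(29)=4565, p(30)=5604, p(31)=6842, p(32)=8349, p(33)=10143, p(34)=12310, p(35)=14883, p(36)=17977, p(37)=21637, p(38)=26015, p(39)=31185, p(40)=37338, p(41)=44583, p(42)=53174, p(43)=63261, p(44)=75175, p(45)=89134, p(46)=105558, p(47)=124754, p(48)=147273, p(49)=173525, p(50)=204226, p(51)=239943, p(52)=281589, p(53)=329931, p(54)=386155, p(55)=451276, p(56)=526823, p(57)=614154, p(58)=715220, p(59)=831820, p(60)=966467, p(61)=1121505, p(62)=1300156, p(63)=1505499, p(64)=1741630, p(65)=2012558, p(66)=2323520, p(67)=2679689, p(68)=3087735, p(69)=3554345, p(70)=4087968, p(71)=4697205, p(72)=5392783, p(73)=6185689, p(74)=7089500, p(75)=8118264, p(76)=9289091, p(77)=10619863, p(78)=12132164, p(79)=13848650, p(80)=15796476, p(81)=18004327, p(82)=20506255, p(83)=23338469, p(84)=26543660, p(85)=30167357, p(86)=34262962, p(87)=38887673, p(88)=44108109, p(89)=49995925, p(90)=56634173, p(91)=64112359, p(92)=72533807.
Final step: p(93) = p(92) + p(91) - p(88) - p(86) + p(81) + p(78) - p(71) - p(67) + p(58) + p(53) - p(42) - p(36) + p(23) + p(16) - p(1)
= 72533807 + 64112359 - 44108109 - 34262962 + 18004327 + 12132164 - 4697205 - 2679689 + 715220 + 329931 - 53174 - 17977 + 1255 + 231 - 1
= 82010177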